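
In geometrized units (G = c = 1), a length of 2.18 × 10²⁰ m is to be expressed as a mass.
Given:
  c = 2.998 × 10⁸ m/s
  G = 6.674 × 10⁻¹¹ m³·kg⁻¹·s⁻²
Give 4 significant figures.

2.936 × 10⁴⁷ kg

Length → mass via c²/G.
2.18 × 10²⁰ m × (c²/G) = 2.936 × 10⁴⁷ kg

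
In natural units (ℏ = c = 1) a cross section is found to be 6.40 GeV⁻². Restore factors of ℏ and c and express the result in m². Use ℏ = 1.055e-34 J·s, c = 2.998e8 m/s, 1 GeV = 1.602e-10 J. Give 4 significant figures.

Area is [L]² = [E]⁻²·(ℏc)²; restore (ℏc)².
1 GeV⁻² → (ℏc)² × (1 GeV in J)⁻² = 3.898e-32 m².
Result: 6.40 × 3.898e-32 = 2.495e-31 m².

2.495e-31 m²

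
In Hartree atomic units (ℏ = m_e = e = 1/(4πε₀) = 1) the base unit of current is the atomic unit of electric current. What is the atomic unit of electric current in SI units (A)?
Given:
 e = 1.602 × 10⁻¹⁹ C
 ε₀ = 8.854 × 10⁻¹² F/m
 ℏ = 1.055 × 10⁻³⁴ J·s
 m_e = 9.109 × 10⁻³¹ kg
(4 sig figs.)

I_au = e E_h/ℏ = m_e e⁵/((4πε₀)²ℏ³)
E_h = 4.354 × 10⁻¹⁸ J
e·E_h/ℏ = 6.612 × 10⁻³ A

6.612 × 10⁻³ A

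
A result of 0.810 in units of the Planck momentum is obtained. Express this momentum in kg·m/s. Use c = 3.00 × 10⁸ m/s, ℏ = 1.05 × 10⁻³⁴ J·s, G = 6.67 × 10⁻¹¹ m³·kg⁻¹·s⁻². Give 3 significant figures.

5.28 kg·m/s

One Planck momentum: p_P = √(ℏc³/G) = 6.52 kg·m/s.
0.810 × 6.52 kg·m/s = 5.28 kg·m/s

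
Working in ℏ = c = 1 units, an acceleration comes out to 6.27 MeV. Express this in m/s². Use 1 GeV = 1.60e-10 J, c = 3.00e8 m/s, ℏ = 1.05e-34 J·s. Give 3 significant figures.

Acceleration is [L]/[T]² = c·[E]/ℏ.
1 GeV → c/ℏ × (1 GeV in J) = 4.57e32 m/s².
Convert the energy scale: 6.27 MeV = 6.27e-3 GeV.
Result: 6.27e-3 × 4.57e32 = 2.87e30 m/s².

2.87e30 m/s²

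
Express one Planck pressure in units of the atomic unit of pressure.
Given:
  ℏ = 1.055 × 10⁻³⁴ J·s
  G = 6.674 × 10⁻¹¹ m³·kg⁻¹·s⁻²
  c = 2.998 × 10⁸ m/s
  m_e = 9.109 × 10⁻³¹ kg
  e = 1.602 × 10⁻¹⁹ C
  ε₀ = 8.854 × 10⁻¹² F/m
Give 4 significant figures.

1.581 × 10¹⁰⁰

Planck pressure: p_P = c⁷/(ℏG²) = 4.632 × 10¹¹³ Pa
atomic unit of pressure: P_au = E_h/a₀³ = m_e⁴e¹⁰/((4πε₀)⁵ℏ⁸) = 2.929 × 10¹³ Pa
ratio = 4.632 × 10¹¹³ / 2.929 × 10¹³ = 1.581 × 10¹⁰⁰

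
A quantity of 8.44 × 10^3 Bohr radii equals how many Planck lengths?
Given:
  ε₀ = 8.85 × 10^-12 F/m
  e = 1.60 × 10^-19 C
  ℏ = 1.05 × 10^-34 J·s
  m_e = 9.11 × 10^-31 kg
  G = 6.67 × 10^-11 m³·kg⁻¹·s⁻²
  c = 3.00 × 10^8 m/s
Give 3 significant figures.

Bohr radius: a₀ = 4πε₀ℏ²/(m_e e²) = 5.26 × 10^-11 m
Planck length: ℓ_P = √(ℏG/c³) = 1.61 × 10^-35 m
8.44 × 10^3 × 5.26 × 10^-11 / 1.61 × 10^-35 = 2.76 × 10^28

2.76 × 10^28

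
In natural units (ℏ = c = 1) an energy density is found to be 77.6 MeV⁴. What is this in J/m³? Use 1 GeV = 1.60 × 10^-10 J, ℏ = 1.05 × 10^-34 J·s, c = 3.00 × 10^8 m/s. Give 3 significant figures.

1.63 × 10^27 J/m³

[E]/[L]³ = [E]⁴/(ℏc)³; restore (ℏc)⁻³.
1 GeV⁴ → 1/(ℏc)³ × (1 GeV in J)⁴ = 2.10 × 10^37 J/m³.
Convert the energy scale: 77.6 MeV⁴ = 7.76 × 10^-11 GeV⁴.
Result: 7.76 × 10^-11 × 2.10 × 10^37 = 1.63 × 10^27 J/m³.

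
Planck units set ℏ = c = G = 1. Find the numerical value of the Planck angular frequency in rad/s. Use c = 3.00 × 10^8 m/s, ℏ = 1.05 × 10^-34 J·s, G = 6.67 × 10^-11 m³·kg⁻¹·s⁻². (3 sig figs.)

Dimensional analysis gives ω_P = √(c⁵/(ℏG)).
  = √(3.47 × 10^86)
  = 1.86 × 10^43 rad/s

1.86 × 10^43 rad/s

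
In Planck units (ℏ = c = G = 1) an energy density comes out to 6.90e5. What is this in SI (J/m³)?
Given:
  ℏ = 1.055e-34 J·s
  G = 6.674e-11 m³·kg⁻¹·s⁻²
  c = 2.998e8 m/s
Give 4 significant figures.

3.196e119 J/m³

One Planck energy density: u_P = c⁷/(ℏG²) = 4.632e113 J/m³.
6.90e5 × 4.632e113 J/m³ = 3.196e119 J/m³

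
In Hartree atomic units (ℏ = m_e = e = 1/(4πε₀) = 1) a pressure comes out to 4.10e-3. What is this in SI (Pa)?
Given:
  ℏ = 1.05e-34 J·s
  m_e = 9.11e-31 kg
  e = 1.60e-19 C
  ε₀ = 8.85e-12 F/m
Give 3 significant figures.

One atomic unit of pressure: P_au = E_h/a₀³ = m_e⁴e¹⁰/((4πε₀)⁵ℏ⁸) = 3.01e13 Pa.
4.10e-3 × 3.01e13 Pa = 1.24e11 Pa

1.24e11 Pa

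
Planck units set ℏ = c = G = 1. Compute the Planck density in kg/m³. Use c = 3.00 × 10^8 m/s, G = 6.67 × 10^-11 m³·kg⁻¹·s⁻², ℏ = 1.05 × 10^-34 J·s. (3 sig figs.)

From ℏ = c = G = 1 the density scale is ρ_P = c⁵/(ℏG²).
  = 2.43 × 10^42 / 4.67 × 10^-55
  = 5.20 × 10^96 kg/m³

5.20 × 10^96 kg/m³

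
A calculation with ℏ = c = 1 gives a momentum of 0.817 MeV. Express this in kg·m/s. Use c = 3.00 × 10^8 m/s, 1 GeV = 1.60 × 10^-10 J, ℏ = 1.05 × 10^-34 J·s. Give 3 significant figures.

4.36 × 10^-22 kg·m/s

Momentum is [E]/c; divide by c.
1 GeV → 1/c × (1 GeV in J) = 5.33 × 10^-19 kg·m/s.
Convert the energy scale: 0.817 MeV = 8.17 × 10^-4 GeV.
Result: 8.17 × 10^-4 × 5.33 × 10^-19 = 4.36 × 10^-22 kg·m/s.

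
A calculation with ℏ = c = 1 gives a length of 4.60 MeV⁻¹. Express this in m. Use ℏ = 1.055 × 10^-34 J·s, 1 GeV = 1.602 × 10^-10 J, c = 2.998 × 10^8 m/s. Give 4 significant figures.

9.082 × 10^-13 m

A length is [E]⁻¹ in ℏ=c=1; restore one factor of ℏc.
1 GeV⁻¹ → ℏc × (1 GeV in J)⁻¹ = 1.974 × 10^-16 m.
Convert the energy scale: 4.60 MeV⁻¹ = 4.60 × 10^3 GeV⁻¹.
Result: 4.60 × 10^3 × 1.974 × 10^-16 = 9.082 × 10^-13 m.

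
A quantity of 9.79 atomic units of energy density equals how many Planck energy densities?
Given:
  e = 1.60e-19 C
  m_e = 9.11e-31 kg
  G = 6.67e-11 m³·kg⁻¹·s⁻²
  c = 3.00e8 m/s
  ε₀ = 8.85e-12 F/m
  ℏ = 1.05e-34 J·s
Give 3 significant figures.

6.30e-100

atomic unit of energy density: u_au = E_h/a₀³ = m_e⁴e¹⁰/((4πε₀)⁵ℏ⁸) = 3.01e13 J/m³
Planck energy density: u_P = c⁷/(ℏG²) = 4.68e113 J/m³
9.79 × 3.01e13 / 4.68e113 = 6.30e-100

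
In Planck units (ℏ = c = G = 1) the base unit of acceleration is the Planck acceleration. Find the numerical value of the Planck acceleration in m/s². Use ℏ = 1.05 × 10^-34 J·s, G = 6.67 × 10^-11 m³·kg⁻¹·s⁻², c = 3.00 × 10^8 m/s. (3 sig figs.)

5.59 × 10^51 m/s²

a_P = √(c⁷/(ℏG))
  = √(3.12 × 10^103)
  = 5.59 × 10^51 m/s²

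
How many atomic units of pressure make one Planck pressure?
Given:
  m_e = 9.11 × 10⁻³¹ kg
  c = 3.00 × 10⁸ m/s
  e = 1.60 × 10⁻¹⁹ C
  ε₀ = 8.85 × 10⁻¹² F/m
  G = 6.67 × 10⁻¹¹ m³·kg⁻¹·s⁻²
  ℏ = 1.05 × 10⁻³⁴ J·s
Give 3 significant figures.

1.55 × 10¹⁰⁰

Planck pressure: p_P = c⁷/(ℏG²) = 4.68 × 10¹¹³ Pa
atomic unit of pressure: P_au = E_h/a₀³ = m_e⁴e¹⁰/((4πε₀)⁵ℏ⁸) = 3.01 × 10¹³ Pa
ratio = 4.68 × 10¹¹³ / 3.01 × 10¹³ = 1.55 × 10¹⁰⁰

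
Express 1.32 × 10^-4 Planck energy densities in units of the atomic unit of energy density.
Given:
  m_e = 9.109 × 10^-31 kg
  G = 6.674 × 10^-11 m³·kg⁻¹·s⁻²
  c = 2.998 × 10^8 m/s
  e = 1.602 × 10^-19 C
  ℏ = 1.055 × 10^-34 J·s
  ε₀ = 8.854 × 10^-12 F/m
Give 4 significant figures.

2.088 × 10^96

Planck energy density: u_P = c⁷/(ℏG²) = 4.632 × 10^113 J/m³
atomic unit of energy density: u_au = E_h/a₀³ = m_e⁴e¹⁰/((4πε₀)⁵ℏ⁸) = 2.929 × 10^13 J/m³
1.32 × 10^-4 × 4.632 × 10^113 / 2.929 × 10^13 = 2.088 × 10^96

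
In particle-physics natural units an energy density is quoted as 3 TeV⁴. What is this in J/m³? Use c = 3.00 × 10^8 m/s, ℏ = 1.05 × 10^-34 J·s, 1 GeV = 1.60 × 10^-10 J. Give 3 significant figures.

6.29 × 10^49 J/m³

[E]/[L]³ = [E]⁴/(ℏc)³; restore (ℏc)⁻³.
1 GeV⁴ → 1/(ℏc)³ × (1 GeV in J)⁴ = 2.10 × 10^37 J/m³.
Convert the energy scale: 3 TeV⁴ = 3.00 × 10^12 GeV⁴.
Result: 3.00 × 10^12 × 2.10 × 10^37 = 6.29 × 10^49 J/m³.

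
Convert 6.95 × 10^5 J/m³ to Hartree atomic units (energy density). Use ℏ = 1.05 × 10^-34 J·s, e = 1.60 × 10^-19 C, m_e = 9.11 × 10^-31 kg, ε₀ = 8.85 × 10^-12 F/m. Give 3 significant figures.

2.31 × 10^-8

atomic unit of energy density: u_au = E_h/a₀³ = m_e⁴e¹⁰/((4πε₀)⁵ℏ⁸) = 3.01 × 10^13 J/m³.
6.95 × 10^5 / 3.01 × 10^13 = 2.31 × 10^-8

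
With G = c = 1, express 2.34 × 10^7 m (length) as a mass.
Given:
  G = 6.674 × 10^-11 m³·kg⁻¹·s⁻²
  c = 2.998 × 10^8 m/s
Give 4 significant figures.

3.151 × 10^34 kg

Length → mass via c²/G.
2.34 × 10^7 m × (c²/G) = 3.151 × 10^34 kg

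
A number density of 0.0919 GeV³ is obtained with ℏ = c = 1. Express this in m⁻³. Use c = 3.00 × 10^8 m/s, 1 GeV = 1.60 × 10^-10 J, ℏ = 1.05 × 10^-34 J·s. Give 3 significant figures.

1.20 × 10^46 m⁻³

Number density is [L]⁻³ = [E]³/(ℏc)³.
1 GeV³ → 1/(ℏc)³ × (1 GeV in J)³ = 1.31 × 10^47 m⁻³.
Result: 0.0919 × 1.31 × 10^47 = 1.20 × 10^46 m⁻³.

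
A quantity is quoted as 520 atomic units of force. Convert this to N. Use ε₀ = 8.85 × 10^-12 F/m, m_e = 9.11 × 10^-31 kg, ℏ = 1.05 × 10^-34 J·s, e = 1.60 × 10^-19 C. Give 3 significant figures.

4.33 × 10^-5 N

One atomic unit of force: F_au = E_h/a₀ = m_e²e⁶/((4πε₀)³ℏ⁴) = 8.33 × 10^-8 N.
520 × 8.33 × 10^-8 N = 4.33 × 10^-5 N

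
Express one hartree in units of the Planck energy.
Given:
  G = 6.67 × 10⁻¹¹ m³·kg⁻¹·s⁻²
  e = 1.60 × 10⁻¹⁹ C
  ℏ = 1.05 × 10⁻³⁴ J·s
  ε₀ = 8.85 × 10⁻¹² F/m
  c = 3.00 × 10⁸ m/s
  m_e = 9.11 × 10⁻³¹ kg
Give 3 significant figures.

hartree: E_h = m_e e⁴/(4πε₀ℏ)² = 4.38 × 10⁻¹⁸ J
Planck energy: E_P = √(ℏc⁵/G) = 1.96 × 10⁹ J
ratio = 4.38 × 10⁻¹⁸ / 1.96 × 10⁹ = 2.24 × 10⁻²⁷

2.24 × 10⁻²⁷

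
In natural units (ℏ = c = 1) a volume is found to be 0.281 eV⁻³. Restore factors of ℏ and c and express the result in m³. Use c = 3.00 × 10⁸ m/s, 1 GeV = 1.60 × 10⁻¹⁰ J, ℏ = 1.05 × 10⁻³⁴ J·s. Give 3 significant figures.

Volume is [L]³ = [E]⁻³·(ℏc)³.
1 GeV⁻³ → (ℏc)³ × (1 GeV in J)⁻³ = 7.63 × 10⁻⁴⁸ m³.
Convert the energy scale: 0.281 eV⁻³ = 2.81 × 10²⁶ GeV⁻³.
Result: 2.81 × 10²⁶ × 7.63 × 10⁻⁴⁸ = 2.14 × 10⁻²¹ m³.

2.14 × 10⁻²¹ m³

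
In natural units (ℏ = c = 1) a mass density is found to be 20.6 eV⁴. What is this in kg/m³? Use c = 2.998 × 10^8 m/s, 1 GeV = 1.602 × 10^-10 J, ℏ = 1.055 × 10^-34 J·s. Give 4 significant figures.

Mass density is [E]/(c²[L]³) = [E]⁴/(ℏ³c⁵).
1 GeV⁴ → 1/(ℏ³c⁵) × (1 GeV in J)⁴ = 2.316 × 10^20 kg/m³.
Convert the energy scale: 20.6 eV⁴ = 2.06 × 10^-35 GeV⁴.
Result: 2.06 × 10^-35 × 2.316 × 10^20 = 4.771 × 10^-15 kg/m³.

4.771 × 10^-15 kg/m³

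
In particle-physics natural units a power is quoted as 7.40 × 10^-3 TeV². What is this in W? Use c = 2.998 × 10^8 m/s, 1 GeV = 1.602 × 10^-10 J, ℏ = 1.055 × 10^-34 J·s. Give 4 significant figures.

1.800 × 10^18 W

Power is [E]/[T] = [E]²/ℏ.
1 GeV² → 1/ℏ × (1 GeV in J)² = 2.433 × 10^14 W.
Convert the energy scale: 7.40 × 10^-3 TeV² = 7.40 × 10^3 GeV².
Result: 7.40 × 10^3 × 2.433 × 10^14 = 1.800 × 10^18 W.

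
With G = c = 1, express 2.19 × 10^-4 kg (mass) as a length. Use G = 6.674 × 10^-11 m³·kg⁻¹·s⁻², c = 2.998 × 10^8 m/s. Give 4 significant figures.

In G = c = 1 units mass has dimensions of length; the conversion factor is G/c².
2.19 × 10^-4 kg × (G/c²) = 1.626 × 10^-31 m

1.626 × 10^-31 m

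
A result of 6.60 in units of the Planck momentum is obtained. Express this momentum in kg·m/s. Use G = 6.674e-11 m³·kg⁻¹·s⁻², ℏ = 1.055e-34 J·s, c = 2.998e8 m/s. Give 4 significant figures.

One Planck momentum: p_P = √(ℏc³/G) = 6.527 kg·m/s.
6.60 × 6.527 kg·m/s = 43.07 kg·m/s

43.07 kg·m/s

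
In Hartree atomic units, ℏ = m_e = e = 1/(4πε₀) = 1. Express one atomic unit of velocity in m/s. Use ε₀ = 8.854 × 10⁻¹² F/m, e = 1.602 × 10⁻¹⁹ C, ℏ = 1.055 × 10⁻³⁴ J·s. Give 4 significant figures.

Dimensional analysis gives v_au = e²/(4πε₀ℏ).
  = 2.566 × 10⁻³⁸ / 1.174 × 10⁻⁴⁴
  = 2.186 × 10⁶ m/s

2.186 × 10⁶ m/s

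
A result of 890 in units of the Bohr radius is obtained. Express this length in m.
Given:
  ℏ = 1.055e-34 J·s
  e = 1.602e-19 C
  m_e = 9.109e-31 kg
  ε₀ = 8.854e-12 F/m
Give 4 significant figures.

One Bohr radius: a₀ = 4πε₀ℏ²/(m_e e²) = 5.297e-11 m.
890 × 5.297e-11 m = 4.715e-8 m

4.715e-8 m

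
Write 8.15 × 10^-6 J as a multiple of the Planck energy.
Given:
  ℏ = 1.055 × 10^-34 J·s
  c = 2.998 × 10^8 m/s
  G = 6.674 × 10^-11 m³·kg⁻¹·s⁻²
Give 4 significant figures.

Planck energy: E_P = √(ℏc⁵/G) = 1.957 × 10^9 J.
8.15 × 10^-6 / 1.957 × 10^9 = 4.165 × 10^-15

4.165 × 10^-15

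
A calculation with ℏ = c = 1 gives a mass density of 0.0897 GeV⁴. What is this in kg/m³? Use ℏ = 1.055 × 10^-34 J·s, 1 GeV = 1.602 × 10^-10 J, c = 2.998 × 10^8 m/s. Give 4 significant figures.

Mass density is [E]/(c²[L]³) = [E]⁴/(ℏ³c⁵).
1 GeV⁴ → 1/(ℏ³c⁵) × (1 GeV in J)⁴ = 2.316 × 10^20 kg/m³.
Result: 0.0897 × 2.316 × 10^20 = 2.077 × 10^19 kg/m³.

2.077 × 10^19 kg/m³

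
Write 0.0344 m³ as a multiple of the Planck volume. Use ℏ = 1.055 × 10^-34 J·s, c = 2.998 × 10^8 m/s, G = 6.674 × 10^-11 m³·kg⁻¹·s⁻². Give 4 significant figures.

8.144 × 10^102

Planck volume: V_P = (ℏG/c³)^(3/2) = 4.224 × 10^-105 m³.
0.0344 / 4.224 × 10^-105 = 8.144 × 10^102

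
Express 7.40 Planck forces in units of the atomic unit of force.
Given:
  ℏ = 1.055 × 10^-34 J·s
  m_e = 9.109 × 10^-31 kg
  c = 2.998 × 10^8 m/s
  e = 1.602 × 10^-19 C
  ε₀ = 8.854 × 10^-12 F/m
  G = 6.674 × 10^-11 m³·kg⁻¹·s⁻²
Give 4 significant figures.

Planck force: F_P = c⁴/G = 1.210 × 10^44 N
atomic unit of force: F_au = E_h/a₀ = m_e²e⁶/((4πε₀)³ℏ⁴) = 8.220 × 10^-8 N
7.40 × 1.210 × 10^44 / 8.220 × 10^-8 = 1.090 × 10^52

1.090 × 10^52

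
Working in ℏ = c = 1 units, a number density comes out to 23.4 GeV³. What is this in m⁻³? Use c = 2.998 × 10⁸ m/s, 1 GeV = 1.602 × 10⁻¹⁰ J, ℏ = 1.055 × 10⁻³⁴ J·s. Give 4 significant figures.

3.041 × 10⁴⁸ m⁻³

Number density is [L]⁻³ = [E]³/(ℏc)³.
1 GeV³ → 1/(ℏc)³ × (1 GeV in J)³ = 1.299 × 10⁴⁷ m⁻³.
Result: 23.4 × 1.299 × 10⁴⁷ = 3.041 × 10⁴⁸ m⁻³.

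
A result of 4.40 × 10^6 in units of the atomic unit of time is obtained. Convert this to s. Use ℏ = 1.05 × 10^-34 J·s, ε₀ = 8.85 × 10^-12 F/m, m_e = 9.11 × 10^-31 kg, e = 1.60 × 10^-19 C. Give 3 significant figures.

1.06 × 10^-10 s

One atomic unit of time: τ_au = (4πε₀)²ℏ³/(m_e e⁴) = 2.40 × 10^-17 s.
4.40 × 10^6 × 2.40 × 10^-17 s = 1.06 × 10^-10 s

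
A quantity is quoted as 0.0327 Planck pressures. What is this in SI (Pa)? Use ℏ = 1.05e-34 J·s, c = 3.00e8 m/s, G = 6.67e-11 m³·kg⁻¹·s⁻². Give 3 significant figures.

1.53e112 Pa

One Planck pressure: p_P = c⁷/(ℏG²) = 4.68e113 Pa.
0.0327 × 4.68e113 Pa = 1.53e112 Pa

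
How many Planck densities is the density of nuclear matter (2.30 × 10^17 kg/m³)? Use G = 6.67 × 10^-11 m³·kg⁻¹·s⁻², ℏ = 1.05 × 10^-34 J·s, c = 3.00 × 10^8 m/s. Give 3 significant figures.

Planck density: ρ_P = c⁵/(ℏG²) = 5.20 × 10^96 kg/m³.
2.30 × 10^17 / 5.20 × 10^96 = 4.42 × 10^-80

4.42 × 10^-80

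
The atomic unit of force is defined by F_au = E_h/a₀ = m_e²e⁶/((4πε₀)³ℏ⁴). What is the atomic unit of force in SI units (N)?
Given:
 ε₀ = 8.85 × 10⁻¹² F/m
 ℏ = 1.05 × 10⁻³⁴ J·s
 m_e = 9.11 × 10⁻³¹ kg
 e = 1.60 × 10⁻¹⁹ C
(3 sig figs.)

8.33 × 10⁻⁸ N

F_au = E_h/a₀ = m_e²e⁶/((4πε₀)³ℏ⁴)
E_h = 4.38 × 10⁻¹⁸ J
a₀ = 5.26 × 10⁻¹¹ m
E_h/a₀ = 8.33 × 10⁻⁸ N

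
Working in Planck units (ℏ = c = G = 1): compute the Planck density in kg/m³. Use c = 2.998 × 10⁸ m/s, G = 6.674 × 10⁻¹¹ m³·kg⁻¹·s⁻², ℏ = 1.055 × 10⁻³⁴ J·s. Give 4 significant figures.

Dimensional analysis gives ρ_P = c⁵/(ℏG²).
  = 2.422 × 10⁴² / 4.699 × 10⁻⁵⁵
  = 5.154 × 10⁹⁶ kg/m³

5.154 × 10⁹⁶ kg/m³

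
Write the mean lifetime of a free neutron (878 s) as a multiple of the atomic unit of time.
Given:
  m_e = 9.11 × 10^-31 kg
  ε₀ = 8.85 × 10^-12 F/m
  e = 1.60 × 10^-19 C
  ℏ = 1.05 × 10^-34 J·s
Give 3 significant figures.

3.66 × 10^19

atomic unit of time: τ_au = (4πε₀)²ℏ³/(m_e e⁴) = 2.40 × 10^-17 s.
878 / 2.40 × 10^-17 = 3.66 × 10^19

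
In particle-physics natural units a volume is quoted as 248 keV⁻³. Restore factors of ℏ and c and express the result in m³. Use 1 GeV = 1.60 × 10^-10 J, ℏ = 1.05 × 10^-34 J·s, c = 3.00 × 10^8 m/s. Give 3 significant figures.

Volume is [L]³ = [E]⁻³·(ℏc)³.
1 GeV⁻³ → (ℏc)³ × (1 GeV in J)⁻³ = 7.63 × 10^-48 m³.
Convert the energy scale: 248 keV⁻³ = 2.48 × 10^20 GeV⁻³.
Result: 2.48 × 10^20 × 7.63 × 10^-48 = 1.89 × 10^-27 m³.

1.89 × 10^-27 m³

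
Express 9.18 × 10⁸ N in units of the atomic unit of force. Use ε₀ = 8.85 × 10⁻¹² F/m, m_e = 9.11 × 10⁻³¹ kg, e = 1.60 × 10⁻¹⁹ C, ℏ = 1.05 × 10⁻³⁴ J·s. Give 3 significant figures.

atomic unit of force: F_au = E_h/a₀ = m_e²e⁶/((4πε₀)³ℏ⁴) = 8.33 × 10⁻⁸ N.
9.18 × 10⁸ / 8.33 × 10⁻⁸ = 1.10 × 10¹⁶

1.10 × 10¹⁶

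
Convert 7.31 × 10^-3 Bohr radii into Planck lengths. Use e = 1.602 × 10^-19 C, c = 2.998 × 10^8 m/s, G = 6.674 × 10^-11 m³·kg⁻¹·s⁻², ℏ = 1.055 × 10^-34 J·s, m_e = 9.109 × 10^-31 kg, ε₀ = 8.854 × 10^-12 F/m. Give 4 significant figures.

Bohr radius: a₀ = 4πε₀ℏ²/(m_e e²) = 5.297 × 10^-11 m
Planck length: ℓ_P = √(ℏG/c³) = 1.616 × 10^-35 m
7.31 × 10^-3 × 5.297 × 10^-11 / 1.616 × 10^-35 = 2.396 × 10^22

2.396 × 10^22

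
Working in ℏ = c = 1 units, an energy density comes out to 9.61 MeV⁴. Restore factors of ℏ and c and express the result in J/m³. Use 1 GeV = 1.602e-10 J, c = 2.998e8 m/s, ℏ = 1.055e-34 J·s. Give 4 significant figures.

2.000e26 J/m³

[E]/[L]³ = [E]⁴/(ℏc)³; restore (ℏc)⁻³.
1 GeV⁴ → 1/(ℏc)³ × (1 GeV in J)⁴ = 2.082e37 J/m³.
Convert the energy scale: 9.61 MeV⁴ = 9.61e-12 GeV⁴.
Result: 9.61e-12 × 2.082e37 = 2.000e26 J/m³.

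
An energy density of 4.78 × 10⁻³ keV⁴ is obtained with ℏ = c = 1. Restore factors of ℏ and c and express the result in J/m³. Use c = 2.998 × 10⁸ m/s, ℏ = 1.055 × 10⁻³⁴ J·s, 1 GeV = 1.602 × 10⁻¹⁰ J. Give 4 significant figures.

9.950 × 10¹⁰ J/m³

[E]/[L]³ = [E]⁴/(ℏc)³; restore (ℏc)⁻³.
1 GeV⁴ → 1/(ℏc)³ × (1 GeV in J)⁴ = 2.082 × 10³⁷ J/m³.
Convert the energy scale: 4.78 × 10⁻³ keV⁴ = 4.78 × 10⁻²⁷ GeV⁴.
Result: 4.78 × 10⁻²⁷ × 2.082 × 10³⁷ = 9.950 × 10¹⁰ J/m³.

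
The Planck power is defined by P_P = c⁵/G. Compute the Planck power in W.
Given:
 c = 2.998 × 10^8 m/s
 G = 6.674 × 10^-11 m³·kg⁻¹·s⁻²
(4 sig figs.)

3.629 × 10^52 W

P_P = c⁵/G
  = 2.422 × 10^42 / 6.674 × 10^-11
  = 3.629 × 10^52 W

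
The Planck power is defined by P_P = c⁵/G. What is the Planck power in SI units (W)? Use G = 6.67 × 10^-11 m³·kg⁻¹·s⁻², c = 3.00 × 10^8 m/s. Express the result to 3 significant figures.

3.64 × 10^52 W

P_P = c⁵/G
  = 2.43 × 10^42 / 6.67 × 10^-11
  = 3.64 × 10^52 W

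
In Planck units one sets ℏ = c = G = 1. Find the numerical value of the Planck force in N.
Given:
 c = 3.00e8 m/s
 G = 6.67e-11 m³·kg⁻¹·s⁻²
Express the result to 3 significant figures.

1.21e44 N

F_P = c⁴/G
  = 8.10e33 / 6.67e-11
  = 1.21e44 N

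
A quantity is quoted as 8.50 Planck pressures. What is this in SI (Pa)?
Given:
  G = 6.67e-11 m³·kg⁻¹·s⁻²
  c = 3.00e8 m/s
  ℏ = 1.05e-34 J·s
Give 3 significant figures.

3.98e114 Pa

One Planck pressure: p_P = c⁷/(ℏG²) = 4.68e113 Pa.
8.50 × 4.68e113 Pa = 3.98e114 Pa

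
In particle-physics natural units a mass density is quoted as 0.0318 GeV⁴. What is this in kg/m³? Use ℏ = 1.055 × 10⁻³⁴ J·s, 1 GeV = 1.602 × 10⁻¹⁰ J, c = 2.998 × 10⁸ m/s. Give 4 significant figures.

Mass density is [E]/(c²[L]³) = [E]⁴/(ℏ³c⁵).
1 GeV⁴ → 1/(ℏ³c⁵) × (1 GeV in J)⁴ = 2.316 × 10²⁰ kg/m³.
Result: 0.0318 × 2.316 × 10²⁰ = 7.365 × 10¹⁸ kg/m³.

7.365 × 10¹⁸ kg/m³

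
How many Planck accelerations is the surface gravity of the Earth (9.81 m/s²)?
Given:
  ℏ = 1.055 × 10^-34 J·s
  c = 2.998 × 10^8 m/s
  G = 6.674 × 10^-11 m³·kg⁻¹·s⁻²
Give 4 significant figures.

1.764 × 10^-51

Planck acceleration: a_P = √(c⁷/(ℏG)) = 5.560 × 10^51 m/s².
9.81 / 5.560 × 10^51 = 1.764 × 10^-51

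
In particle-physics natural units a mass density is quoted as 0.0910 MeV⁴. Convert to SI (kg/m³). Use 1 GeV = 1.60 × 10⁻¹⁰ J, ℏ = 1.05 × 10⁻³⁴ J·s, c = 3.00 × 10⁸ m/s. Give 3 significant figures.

Mass density is [E]/(c²[L]³) = [E]⁴/(ℏ³c⁵).
1 GeV⁴ → 1/(ℏ³c⁵) × (1 GeV in J)⁴ = 2.33 × 10²⁰ kg/m³.
Convert the energy scale: 0.0910 MeV⁴ = 9.10 × 10⁻¹⁴ GeV⁴.
Result: 9.10 × 10⁻¹⁴ × 2.33 × 10²⁰ = 2.12 × 10⁷ kg/m³.

2.12 × 10⁷ kg/m³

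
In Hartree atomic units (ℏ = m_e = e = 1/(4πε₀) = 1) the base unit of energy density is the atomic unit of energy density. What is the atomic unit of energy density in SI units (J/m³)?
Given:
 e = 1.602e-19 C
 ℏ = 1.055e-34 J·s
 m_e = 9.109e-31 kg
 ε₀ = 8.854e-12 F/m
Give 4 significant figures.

u_au = E_h/a₀³ = m_e⁴e¹⁰/((4πε₀)⁵ℏ⁸)
E_h = 4.354e-18 J
a₀ = 5.297e-11 m
E_h/a₀³ = 2.929e13 J/m³

2.929e13 J/m³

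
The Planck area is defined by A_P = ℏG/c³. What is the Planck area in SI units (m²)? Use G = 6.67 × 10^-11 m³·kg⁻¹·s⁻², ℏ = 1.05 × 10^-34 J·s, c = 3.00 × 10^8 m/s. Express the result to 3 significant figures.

2.59 × 10^-70 m²

A_P = ℏG/c³
  = 7.00 × 10^-45 / 2.70 × 10^25
  = 2.59 × 10^-70 m²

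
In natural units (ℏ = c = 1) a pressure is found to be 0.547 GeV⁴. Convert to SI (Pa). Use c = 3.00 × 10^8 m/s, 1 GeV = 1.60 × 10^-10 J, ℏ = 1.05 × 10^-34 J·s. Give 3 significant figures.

Pressure is [E]/[L]³ = [E]⁴/(ℏc)³.
1 GeV⁴ → 1/(ℏc)³ × (1 GeV in J)⁴ = 2.10 × 10^37 Pa.
Result: 0.547 × 2.10 × 10^37 = 1.15 × 10^37 Pa.

1.15 × 10^37 Pa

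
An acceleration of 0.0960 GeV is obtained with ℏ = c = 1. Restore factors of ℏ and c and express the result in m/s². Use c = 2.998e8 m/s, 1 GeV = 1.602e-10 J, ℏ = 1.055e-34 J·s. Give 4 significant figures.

Acceleration is [L]/[T]² = c·[E]/ℏ.
1 GeV → c/ℏ × (1 GeV in J) = 4.552e32 m/s².
Result: 0.0960 × 4.552e32 = 4.370e31 m/s².

4.370e31 m/s²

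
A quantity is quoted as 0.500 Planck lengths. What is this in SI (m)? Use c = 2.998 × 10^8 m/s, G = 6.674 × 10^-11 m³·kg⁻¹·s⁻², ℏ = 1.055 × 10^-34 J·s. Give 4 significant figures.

One Planck length: ℓ_P = √(ℏG/c³) = 1.616 × 10^-35 m.
0.500 × 1.616 × 10^-35 m = 8.082 × 10^-36 m

8.082 × 10^-36 m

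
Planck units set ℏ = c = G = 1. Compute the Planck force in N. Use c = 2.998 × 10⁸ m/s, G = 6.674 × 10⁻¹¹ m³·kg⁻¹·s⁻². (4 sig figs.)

1.210 × 10⁴⁴ N

The unique combination of the constants set to 1 with dimensions of force is F_P = c⁴/G.
  = 8.078 × 10³³ / 6.674 × 10⁻¹¹
  = 1.210 × 10⁴⁴ N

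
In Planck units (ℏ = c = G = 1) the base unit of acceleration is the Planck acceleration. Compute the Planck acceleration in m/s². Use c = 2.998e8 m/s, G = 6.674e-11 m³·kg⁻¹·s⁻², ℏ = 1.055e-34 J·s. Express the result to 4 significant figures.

5.560e51 m/s²

a_P = √(c⁷/(ℏG))
  = √(3.092e103)
  = 5.560e51 m/s²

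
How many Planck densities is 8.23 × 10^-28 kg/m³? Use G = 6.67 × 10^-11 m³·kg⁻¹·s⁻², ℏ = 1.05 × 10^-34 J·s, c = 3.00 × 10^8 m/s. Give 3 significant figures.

1.58 × 10^-124

Planck density: ρ_P = c⁵/(ℏG²) = 5.20 × 10^96 kg/m³.
8.23 × 10^-28 / 5.20 × 10^96 = 1.58 × 10^-124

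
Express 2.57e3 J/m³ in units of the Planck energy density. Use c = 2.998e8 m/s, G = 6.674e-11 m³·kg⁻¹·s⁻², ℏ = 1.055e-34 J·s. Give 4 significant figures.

Planck energy density: u_P = c⁷/(ℏG²) = 4.632e113 J/m³.
2.57e3 / 4.632e113 = 5.548e-111

5.548e-111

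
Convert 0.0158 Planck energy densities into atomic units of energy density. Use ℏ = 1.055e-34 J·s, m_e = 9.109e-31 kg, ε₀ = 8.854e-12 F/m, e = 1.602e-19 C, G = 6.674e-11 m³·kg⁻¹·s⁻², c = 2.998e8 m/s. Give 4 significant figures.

Planck energy density: u_P = c⁷/(ℏG²) = 4.632e113 J/m³
atomic unit of energy density: u_au = E_h/a₀³ = m_e⁴e¹⁰/((4πε₀)⁵ℏ⁸) = 2.929e13 J/m³
0.0158 × 4.632e113 / 2.929e13 = 2.499e98

2.499e98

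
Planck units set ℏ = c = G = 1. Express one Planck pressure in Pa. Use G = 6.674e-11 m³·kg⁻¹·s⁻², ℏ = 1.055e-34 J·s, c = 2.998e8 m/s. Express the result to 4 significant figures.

4.632e113 Pa

From ℏ = c = G = 1 the pressure scale is p_P = c⁷/(ℏG²).
  = 2.177e59 / 4.699e-55
  = 4.632e113 Pa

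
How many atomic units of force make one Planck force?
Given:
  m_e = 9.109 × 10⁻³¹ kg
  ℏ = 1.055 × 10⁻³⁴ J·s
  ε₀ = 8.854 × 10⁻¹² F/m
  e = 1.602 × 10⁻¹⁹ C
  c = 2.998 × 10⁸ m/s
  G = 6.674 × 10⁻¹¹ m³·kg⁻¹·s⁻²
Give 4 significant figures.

1.473 × 10⁵¹

Planck force: F_P = c⁴/G = 1.210 × 10⁴⁴ N
atomic unit of force: F_au = E_h/a₀ = m_e²e⁶/((4πε₀)³ℏ⁴) = 8.220 × 10⁻⁸ N
ratio = 1.210 × 10⁴⁴ / 8.220 × 10⁻⁸ = 1.473 × 10⁵¹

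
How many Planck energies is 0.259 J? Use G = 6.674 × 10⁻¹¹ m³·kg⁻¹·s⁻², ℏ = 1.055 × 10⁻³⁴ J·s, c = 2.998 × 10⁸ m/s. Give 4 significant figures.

1.324 × 10⁻¹⁰

Planck energy: E_P = √(ℏc⁵/G) = 1.957 × 10⁹ J.
0.259 / 1.957 × 10⁹ = 1.324 × 10⁻¹⁰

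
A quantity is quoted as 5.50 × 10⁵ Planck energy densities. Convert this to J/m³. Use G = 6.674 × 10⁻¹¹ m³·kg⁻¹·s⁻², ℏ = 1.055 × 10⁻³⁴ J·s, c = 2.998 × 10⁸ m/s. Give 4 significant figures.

2.548 × 10¹¹⁹ J/m³

One Planck energy density: u_P = c⁷/(ℏG²) = 4.632 × 10¹¹³ J/m³.
5.50 × 10⁵ × 4.632 × 10¹¹³ J/m³ = 2.548 × 10¹¹⁹ J/m³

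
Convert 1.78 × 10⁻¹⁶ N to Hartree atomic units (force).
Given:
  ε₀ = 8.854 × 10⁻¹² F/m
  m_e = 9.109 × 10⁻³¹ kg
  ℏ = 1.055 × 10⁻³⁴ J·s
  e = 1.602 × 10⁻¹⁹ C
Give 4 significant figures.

atomic unit of force: F_au = E_h/a₀ = m_e²e⁶/((4πε₀)³ℏ⁴) = 8.220 × 10⁻⁸ N.
1.78 × 10⁻¹⁶ / 8.220 × 10⁻⁸ = 2.166 × 10⁻⁹

2.166 × 10⁻⁹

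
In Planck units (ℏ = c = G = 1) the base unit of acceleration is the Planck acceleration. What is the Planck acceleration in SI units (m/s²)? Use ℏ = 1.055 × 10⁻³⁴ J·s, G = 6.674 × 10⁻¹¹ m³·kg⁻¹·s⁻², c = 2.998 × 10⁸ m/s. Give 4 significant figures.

5.560 × 10⁵¹ m/s²

a_P = √(c⁷/(ℏG))
  = √(3.092 × 10¹⁰³)
  = 5.560 × 10⁵¹ m/s²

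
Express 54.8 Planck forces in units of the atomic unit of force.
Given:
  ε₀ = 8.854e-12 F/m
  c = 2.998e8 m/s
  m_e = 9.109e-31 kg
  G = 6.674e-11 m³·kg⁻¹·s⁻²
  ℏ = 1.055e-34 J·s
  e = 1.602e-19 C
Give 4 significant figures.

Planck force: F_P = c⁴/G = 1.210e44 N
atomic unit of force: F_au = E_h/a₀ = m_e²e⁶/((4πε₀)³ℏ⁴) = 8.220e-8 N
54.8 × 1.210e44 / 8.220e-8 = 8.070e52

8.070e52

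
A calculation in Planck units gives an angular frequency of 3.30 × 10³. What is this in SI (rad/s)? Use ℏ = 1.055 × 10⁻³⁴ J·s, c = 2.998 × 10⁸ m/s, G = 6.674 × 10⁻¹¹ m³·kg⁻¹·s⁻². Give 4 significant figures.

6.120 × 10⁴⁶ rad/s

One Planck angular frequency: ω_P = √(c⁵/(ℏG)) = 1.855 × 10⁴³ rad/s.
3.30 × 10³ × 1.855 × 10⁴³ rad/s = 6.120 × 10⁴⁶ rad/s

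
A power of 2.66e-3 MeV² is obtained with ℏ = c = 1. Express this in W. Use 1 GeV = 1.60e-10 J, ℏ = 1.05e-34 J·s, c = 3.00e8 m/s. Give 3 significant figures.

6.49e5 W

Power is [E]/[T] = [E]²/ℏ.
1 GeV² → 1/ℏ × (1 GeV in J)² = 2.44e14 W.
Convert the energy scale: 2.66e-3 MeV² = 2.66e-9 GeV².
Result: 2.66e-9 × 2.44e14 = 6.49e5 W.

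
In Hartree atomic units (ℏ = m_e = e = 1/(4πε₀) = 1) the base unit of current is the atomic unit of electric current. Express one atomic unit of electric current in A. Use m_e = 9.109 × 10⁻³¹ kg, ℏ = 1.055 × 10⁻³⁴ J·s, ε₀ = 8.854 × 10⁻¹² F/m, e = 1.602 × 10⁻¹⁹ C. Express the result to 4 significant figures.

I_au = e E_h/ℏ = m_e e⁵/((4πε₀)²ℏ³)
E_h = 4.354 × 10⁻¹⁸ J
e·E_h/ℏ = 6.612 × 10⁻³ A

6.612 × 10⁻³ A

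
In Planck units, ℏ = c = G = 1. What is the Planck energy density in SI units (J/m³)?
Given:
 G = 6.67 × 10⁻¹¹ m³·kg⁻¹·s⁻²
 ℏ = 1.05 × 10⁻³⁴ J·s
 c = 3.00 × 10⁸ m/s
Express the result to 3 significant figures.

4.68 × 10¹¹³ J/m³

The unique combination of the constants set to 1 with dimensions of energy density is u_P = c⁷/(ℏG²).
  = 2.19 × 10⁵⁹ / 4.67 × 10⁻⁵⁵
  = 4.68 × 10¹¹³ J/m³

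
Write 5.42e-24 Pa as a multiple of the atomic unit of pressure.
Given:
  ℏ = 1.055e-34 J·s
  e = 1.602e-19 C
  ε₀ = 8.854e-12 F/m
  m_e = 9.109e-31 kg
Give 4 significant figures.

1.850e-37

atomic unit of pressure: P_au = E_h/a₀³ = m_e⁴e¹⁰/((4πε₀)⁵ℏ⁸) = 2.929e13 Pa.
5.42e-24 / 2.929e13 = 1.850e-37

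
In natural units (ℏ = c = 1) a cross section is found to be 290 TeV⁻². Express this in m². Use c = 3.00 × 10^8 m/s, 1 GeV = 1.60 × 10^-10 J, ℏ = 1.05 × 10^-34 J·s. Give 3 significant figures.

Area is [L]² = [E]⁻²·(ℏc)²; restore (ℏc)².
1 GeV⁻² → (ℏc)² × (1 GeV in J)⁻² = 3.88 × 10^-32 m².
Convert the energy scale: 290 TeV⁻² = 2.90 × 10^-4 GeV⁻².
Result: 2.90 × 10^-4 × 3.88 × 10^-32 = 1.12 × 10^-35 m².

1.12 × 10^-35 m²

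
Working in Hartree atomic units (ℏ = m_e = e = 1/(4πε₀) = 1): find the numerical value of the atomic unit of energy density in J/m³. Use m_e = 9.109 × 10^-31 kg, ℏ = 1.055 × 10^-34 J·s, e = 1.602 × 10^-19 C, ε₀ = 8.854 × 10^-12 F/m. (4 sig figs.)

Dimensional analysis gives u_au = E_h/a₀³ = m_e⁴e¹⁰/((4πε₀)⁵ℏ⁸).
E_h = 4.354 × 10^-18 J
a₀ = 5.297 × 10^-11 m
E_h/a₀³ = 2.929 × 10^13 J/m³

2.929 × 10^13 J/m³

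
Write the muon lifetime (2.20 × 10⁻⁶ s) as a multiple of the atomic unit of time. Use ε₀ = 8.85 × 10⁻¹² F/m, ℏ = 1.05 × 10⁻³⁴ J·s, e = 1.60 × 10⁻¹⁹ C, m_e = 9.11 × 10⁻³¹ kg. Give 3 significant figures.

atomic unit of time: τ_au = (4πε₀)²ℏ³/(m_e e⁴) = 2.40 × 10⁻¹⁷ s.
2.20 × 10⁻⁶ / 2.40 × 10⁻¹⁷ = 9.17 × 10¹⁰

9.17 × 10¹⁰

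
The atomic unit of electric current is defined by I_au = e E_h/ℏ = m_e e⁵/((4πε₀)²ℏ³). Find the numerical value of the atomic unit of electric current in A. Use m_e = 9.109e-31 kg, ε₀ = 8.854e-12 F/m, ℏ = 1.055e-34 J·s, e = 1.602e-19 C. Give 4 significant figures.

6.612e-3 A

I_au = e E_h/ℏ = m_e e⁵/((4πε₀)²ℏ³)
E_h = 4.354e-18 J
e·E_h/ℏ = 6.612e-3 A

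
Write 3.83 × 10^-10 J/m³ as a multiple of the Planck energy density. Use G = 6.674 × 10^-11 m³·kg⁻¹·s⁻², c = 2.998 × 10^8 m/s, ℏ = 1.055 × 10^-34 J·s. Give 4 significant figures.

8.268 × 10^-124

Planck energy density: u_P = c⁷/(ℏG²) = 4.632 × 10^113 J/m³.
3.83 × 10^-10 / 4.632 × 10^113 = 8.268 × 10^-124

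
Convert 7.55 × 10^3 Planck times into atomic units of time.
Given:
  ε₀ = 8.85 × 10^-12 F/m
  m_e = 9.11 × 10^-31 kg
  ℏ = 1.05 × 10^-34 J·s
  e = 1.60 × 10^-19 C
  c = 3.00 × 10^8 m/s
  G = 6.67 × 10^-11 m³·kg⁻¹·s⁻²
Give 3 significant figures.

Planck time: t_P = √(ℏG/c⁵) = 5.37 × 10^-44 s
atomic unit of time: τ_au = (4πε₀)²ℏ³/(m_e e⁴) = 2.40 × 10^-17 s
7.55 × 10^3 × 5.37 × 10^-44 / 2.40 × 10^-17 = 1.69 × 10^-23

1.69 × 10^-23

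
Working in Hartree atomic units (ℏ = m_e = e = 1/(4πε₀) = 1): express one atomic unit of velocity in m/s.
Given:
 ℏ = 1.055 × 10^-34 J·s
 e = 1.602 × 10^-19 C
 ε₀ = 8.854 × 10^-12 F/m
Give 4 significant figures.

2.186 × 10^6 m/s

Dimensional analysis gives v_au = e²/(4πε₀ℏ).
  = 2.566 × 10^-38 / 1.174 × 10^-44
  = 2.186 × 10^6 m/s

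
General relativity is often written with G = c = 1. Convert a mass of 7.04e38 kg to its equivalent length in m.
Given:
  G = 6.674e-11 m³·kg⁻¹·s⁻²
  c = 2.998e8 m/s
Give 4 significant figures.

5.228e11 m

In G = c = 1 units mass has dimensions of length; the conversion factor is G/c².
7.04e38 kg × (G/c²) = 5.228e11 m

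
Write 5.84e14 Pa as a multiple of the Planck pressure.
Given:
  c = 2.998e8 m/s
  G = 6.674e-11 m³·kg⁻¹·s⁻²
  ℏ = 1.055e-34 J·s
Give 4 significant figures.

Planck pressure: p_P = c⁷/(ℏG²) = 4.632e113 Pa.
5.84e14 / 4.632e113 = 1.261e-99

1.261e-99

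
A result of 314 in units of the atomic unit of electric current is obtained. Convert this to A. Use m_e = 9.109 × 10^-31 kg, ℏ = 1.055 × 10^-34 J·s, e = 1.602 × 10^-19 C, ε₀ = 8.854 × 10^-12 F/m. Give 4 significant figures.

One atomic unit of electric current: I_au = e E_h/ℏ = m_e e⁵/((4πε₀)²ℏ³) = 6.612 × 10^-3 A.
314 × 6.612 × 10^-3 A = 2.076 A

2.076 A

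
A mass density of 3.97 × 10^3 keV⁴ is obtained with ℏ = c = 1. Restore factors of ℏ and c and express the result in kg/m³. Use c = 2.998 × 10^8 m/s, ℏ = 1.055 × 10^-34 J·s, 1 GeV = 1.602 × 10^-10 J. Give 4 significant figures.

Mass density is [E]/(c²[L]³) = [E]⁴/(ℏ³c⁵).
1 GeV⁴ → 1/(ℏ³c⁵) × (1 GeV in J)⁴ = 2.316 × 10^20 kg/m³.
Convert the energy scale: 3.97 × 10^3 keV⁴ = 3.97 × 10^-21 GeV⁴.
Result: 3.97 × 10^-21 × 2.316 × 10^20 = 0.9194 kg/m³.

0.9194 kg/m³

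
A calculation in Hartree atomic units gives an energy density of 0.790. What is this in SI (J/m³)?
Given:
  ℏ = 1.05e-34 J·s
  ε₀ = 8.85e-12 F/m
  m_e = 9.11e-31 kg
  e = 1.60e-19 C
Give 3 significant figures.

One atomic unit of energy density: u_au = E_h/a₀³ = m_e⁴e¹⁰/((4πε₀)⁵ℏ⁸) = 3.01e13 J/m³.
0.790 × 3.01e13 J/m³ = 2.38e13 J/m³

2.38e13 J/m³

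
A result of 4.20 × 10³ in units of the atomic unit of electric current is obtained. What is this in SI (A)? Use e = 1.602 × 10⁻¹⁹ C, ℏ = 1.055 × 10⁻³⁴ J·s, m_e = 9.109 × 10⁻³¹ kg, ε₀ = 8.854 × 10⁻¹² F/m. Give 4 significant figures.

One atomic unit of electric current: I_au = e E_h/ℏ = m_e e⁵/((4πε₀)²ℏ³) = 6.612 × 10⁻³ A.
4.20 × 10³ × 6.612 × 10⁻³ A = 27.77 A

27.77 A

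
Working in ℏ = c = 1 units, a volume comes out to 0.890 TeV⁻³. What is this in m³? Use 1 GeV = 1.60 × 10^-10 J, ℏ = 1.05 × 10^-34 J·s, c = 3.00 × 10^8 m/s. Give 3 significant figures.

Volume is [L]³ = [E]⁻³·(ℏc)³.
1 GeV⁻³ → (ℏc)³ × (1 GeV in J)⁻³ = 7.63 × 10^-48 m³.
Convert the energy scale: 0.890 TeV⁻³ = 8.90 × 10^-10 GeV⁻³.
Result: 8.90 × 10^-10 × 7.63 × 10^-48 = 6.79 × 10^-57 m³.

6.79 × 10^-57 m³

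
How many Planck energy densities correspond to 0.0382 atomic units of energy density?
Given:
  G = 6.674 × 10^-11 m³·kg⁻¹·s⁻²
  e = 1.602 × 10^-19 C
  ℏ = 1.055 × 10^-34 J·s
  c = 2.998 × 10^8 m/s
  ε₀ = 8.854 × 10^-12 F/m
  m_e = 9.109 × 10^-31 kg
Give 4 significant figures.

2.416 × 10^-102

atomic unit of energy density: u_au = E_h/a₀³ = m_e⁴e¹⁰/((4πε₀)⁵ℏ⁸) = 2.929 × 10^13 J/m³
Planck energy density: u_P = c⁷/(ℏG²) = 4.632 × 10^113 J/m³
0.0382 × 2.929 × 10^13 / 4.632 × 10^113 = 2.416 × 10^-102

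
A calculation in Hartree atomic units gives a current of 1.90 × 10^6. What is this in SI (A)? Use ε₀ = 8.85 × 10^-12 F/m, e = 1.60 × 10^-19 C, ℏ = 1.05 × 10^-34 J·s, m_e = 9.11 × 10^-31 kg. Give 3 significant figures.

One atomic unit of electric current: I_au = e E_h/ℏ = m_e e⁵/((4πε₀)²ℏ³) = 6.67 × 10^-3 A.
1.90 × 10^6 × 6.67 × 10^-3 A = 1.27 × 10^4 A

1.27 × 10^4 A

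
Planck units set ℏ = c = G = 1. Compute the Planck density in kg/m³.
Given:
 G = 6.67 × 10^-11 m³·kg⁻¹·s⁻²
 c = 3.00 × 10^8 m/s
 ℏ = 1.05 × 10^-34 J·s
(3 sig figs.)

Dimensional analysis gives ρ_P = c⁵/(ℏG²).
  = 2.43 × 10^42 / 4.67 × 10^-55
  = 5.20 × 10^96 kg/m³

5.20 × 10^96 kg/m³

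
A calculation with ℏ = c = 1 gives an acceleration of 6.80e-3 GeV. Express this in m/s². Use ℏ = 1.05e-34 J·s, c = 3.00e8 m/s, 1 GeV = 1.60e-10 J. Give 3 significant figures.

Acceleration is [L]/[T]² = c·[E]/ℏ.
1 GeV → c/ℏ × (1 GeV in J) = 4.57e32 m/s².
Result: 6.80e-3 × 4.57e32 = 3.11e30 m/s².

3.11e30 m/s²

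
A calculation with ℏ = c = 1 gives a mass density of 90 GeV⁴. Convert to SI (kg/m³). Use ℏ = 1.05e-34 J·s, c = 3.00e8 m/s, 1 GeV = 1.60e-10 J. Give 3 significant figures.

2.10e22 kg/m³

Mass density is [E]/(c²[L]³) = [E]⁴/(ℏ³c⁵).
1 GeV⁴ → 1/(ℏ³c⁵) × (1 GeV in J)⁴ = 2.33e20 kg/m³.
Result: 90 × 2.33e20 = 2.10e22 kg/m³.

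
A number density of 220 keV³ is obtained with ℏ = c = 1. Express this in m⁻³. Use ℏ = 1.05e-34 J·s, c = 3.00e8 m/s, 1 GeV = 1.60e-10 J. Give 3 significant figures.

Number density is [L]⁻³ = [E]³/(ℏc)³.
1 GeV³ → 1/(ℏc)³ × (1 GeV in J)³ = 1.31e47 m⁻³.
Convert the energy scale: 220 keV³ = 2.20e-16 GeV³.
Result: 2.20e-16 × 1.31e47 = 2.88e31 m⁻³.

2.88e31 m⁻³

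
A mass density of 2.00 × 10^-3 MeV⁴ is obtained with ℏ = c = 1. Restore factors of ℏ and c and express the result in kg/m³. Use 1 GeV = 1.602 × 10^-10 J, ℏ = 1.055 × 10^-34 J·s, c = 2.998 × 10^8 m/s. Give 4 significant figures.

Mass density is [E]/(c²[L]³) = [E]⁴/(ℏ³c⁵).
1 GeV⁴ → 1/(ℏ³c⁵) × (1 GeV in J)⁴ = 2.316 × 10^20 kg/m³.
Convert the energy scale: 2.00 × 10^-3 MeV⁴ = 2.00 × 10^-15 GeV⁴.
Result: 2.00 × 10^-15 × 2.316 × 10^20 = 4.632 × 10^5 kg/m³.

4.632 × 10^5 kg/m³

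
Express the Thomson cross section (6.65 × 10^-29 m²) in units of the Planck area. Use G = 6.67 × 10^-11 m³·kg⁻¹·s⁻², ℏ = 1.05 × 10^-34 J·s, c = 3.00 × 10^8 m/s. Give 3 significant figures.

Planck area: A_P = ℏG/c³ = 2.59 × 10^-70 m².
6.65 × 10^-29 / 2.59 × 10^-70 = 2.56 × 10^41

2.56 × 10^41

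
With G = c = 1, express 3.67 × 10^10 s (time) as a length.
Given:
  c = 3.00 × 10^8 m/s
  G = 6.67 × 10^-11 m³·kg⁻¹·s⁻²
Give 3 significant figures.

Time → length via c.
3.67 × 10^10 s × (c) = 1.10 × 10^19 m

1.10 × 10^19 m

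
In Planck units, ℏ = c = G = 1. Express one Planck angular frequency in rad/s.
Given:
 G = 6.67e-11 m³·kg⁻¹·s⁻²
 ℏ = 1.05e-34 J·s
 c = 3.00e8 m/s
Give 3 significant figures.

1.86e43 rad/s

Dimensional analysis gives ω_P = √(c⁵/(ℏG)).
  = √(3.47e86)
  = 1.86e43 rad/s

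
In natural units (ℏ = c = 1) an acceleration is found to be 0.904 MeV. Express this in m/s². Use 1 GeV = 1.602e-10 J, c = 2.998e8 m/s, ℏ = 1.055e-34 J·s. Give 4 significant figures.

Acceleration is [L]/[T]² = c·[E]/ℏ.
1 GeV → c/ℏ × (1 GeV in J) = 4.552e32 m/s².
Convert the energy scale: 0.904 MeV = 9.04e-4 GeV.
Result: 9.04e-4 × 4.552e32 = 4.115e29 m/s².

4.115e29 m/s²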